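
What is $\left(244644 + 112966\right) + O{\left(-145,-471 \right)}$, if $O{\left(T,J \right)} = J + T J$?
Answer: $425434$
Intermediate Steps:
$O{\left(T,J \right)} = J + J T$
$\left(244644 + 112966\right) + O{\left(-145,-471 \right)} = \left(244644 + 112966\right) - 471 \left(1 - 145\right) = 357610 - -67824 = 357610 + 67824 = 425434$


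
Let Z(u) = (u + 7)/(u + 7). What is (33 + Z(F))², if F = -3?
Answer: 1156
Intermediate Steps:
Z(u) = 1 (Z(u) = (7 + u)/(7 + u) = 1)
(33 + Z(F))² = (33 + 1)² = 34² = 1156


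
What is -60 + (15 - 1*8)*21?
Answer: 87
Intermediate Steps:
-60 + (15 - 1*8)*21 = -60 + (15 - 8)*21 = -60 + 7*21 = -60 + 147 = 87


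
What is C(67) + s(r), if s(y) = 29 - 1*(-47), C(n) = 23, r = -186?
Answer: 99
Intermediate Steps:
s(y) = 76 (s(y) = 29 + 47 = 76)
C(67) + s(r) = 23 + 76 = 99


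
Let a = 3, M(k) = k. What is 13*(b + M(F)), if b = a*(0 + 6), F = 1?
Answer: 247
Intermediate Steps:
b = 18 (b = 3*(0 + 6) = 3*6 = 18)
13*(b + M(F)) = 13*(18 + 1) = 13*19 = 247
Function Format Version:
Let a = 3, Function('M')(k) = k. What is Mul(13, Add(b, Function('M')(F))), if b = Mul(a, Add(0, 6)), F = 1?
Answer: 247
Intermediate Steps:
b = 18 (b = Mul(3, Add(0, 6)) = Mul(3, 6) = 18)
Mul(13, Add(b, Function('M')(F))) = Mul(13, Add(18, 1)) = Mul(13, 19) = 247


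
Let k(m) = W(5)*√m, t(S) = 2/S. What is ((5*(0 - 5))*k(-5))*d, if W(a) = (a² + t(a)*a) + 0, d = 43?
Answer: -29025*I*√5 ≈ -64902.0*I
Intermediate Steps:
W(a) = 2 + a² (W(a) = (a² + (2/a)*a) + 0 = (a² + 2) + 0 = (2 + a²) + 0 = 2 + a²)
k(m) = 27*√m (k(m) = (2 + 5²)*√m = (2 + 25)*√m = 27*√m)
((5*(0 - 5))*k(-5))*d = ((5*(0 - 5))*(27*√(-5)))*43 = ((5*(-5))*(27*(I*√5)))*43 = -675*I*√5*43 = -29025*I*√5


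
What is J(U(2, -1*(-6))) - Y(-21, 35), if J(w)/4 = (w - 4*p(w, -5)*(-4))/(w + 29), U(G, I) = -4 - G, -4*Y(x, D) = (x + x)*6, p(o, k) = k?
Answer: -1793/23 ≈ -77.957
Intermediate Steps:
Y(x, D) = -3*x (Y(x, D) = -(x + x)*6/4 = -2*x*6/4 = -3*x)
J(w) = 4*(-80 + w)/(29 + w) (J(w) = 4*((w - 4*(-5)*(-4))/(w + 29)) = 4*((w + 20*(-4))/(29 + w)) = 4*((w - 80)/(29 + w)) = 4*((-80 + w)/(29 + w)) = 4*(-80 + w)/(29 + w))
J(U(2, -1*(-6))) - Y(-21, 35) = 4*(-80 + (-4 - 1*2))/(29 + (-4 - 1*2)) - (-3)*(-21) = 4*(-80 + (-4 - 2))/(29 + (-4 - 2)) - 1*63 = 4*(-80 - 6)/(29 - 6) - 63 = 4*(-86)/23 - 63 = 4*(1/23)*(-86) - 63 = -344/23 - 63 = -1793/23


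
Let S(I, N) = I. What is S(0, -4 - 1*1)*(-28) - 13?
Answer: -13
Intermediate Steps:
S(0, -4 - 1*1)*(-28) - 13 = 0*(-28) - 13 = 0 - 13 = -13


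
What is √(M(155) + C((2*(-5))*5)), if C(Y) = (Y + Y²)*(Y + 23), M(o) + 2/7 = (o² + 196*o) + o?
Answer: 2*I*√141981/7 ≈ 107.66*I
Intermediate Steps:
M(o) = -2/7 + o² + 197*o (M(o) = -2/7 + ((o² + 196*o) + o) = -2/7 + (o² + 197*o) = -2/7 + o² + 197*o)
C(Y) = (23 + Y)*(Y + Y²) (C(Y) = (Y + Y²)*(23 + Y) = (23 + Y)*(Y + Y²))
√(M(155) + C((2*(-5))*5)) = √((-2/7 + 155² + 197*155) + ((2*(-5))*5)*(23 + ((2*(-5))*5)² + 24*((2*(-5))*5))) = √((-2/7 + 24025 + 30535) + (-10*5)*(23 + (-10*5)² + 24*(-10*5))) = √(381918/7 - 50*(23 + (-50)² + 24*(-50))) = √(381918/7 - 50*(23 + 2500 - 1200)) = √(381918/7 - 50*1323) = √(381918/7 - 66150) = √(-81132/7) = 2*I*√141981/7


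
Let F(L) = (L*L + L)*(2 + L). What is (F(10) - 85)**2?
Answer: 1525225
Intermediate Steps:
F(L) = (2 + L)*(L + L**2) (F(L) = (L**2 + L)*(2 + L) = (L + L**2)*(2 + L) = (2 + L)*(L + L**2))
(F(10) - 85)**2 = (10*(2 + 10**2 + 3*10) - 85)**2 = (10*(2 + 100 + 30) - 85)**2 = (10*132 - 85)**2 = (1320 - 85)**2 = 1235**2 = 1525225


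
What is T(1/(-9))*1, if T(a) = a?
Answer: -⅑ ≈ -0.11111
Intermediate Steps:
T(1/(-9))*1 = 1/(-9) = -⅑*1 = -⅑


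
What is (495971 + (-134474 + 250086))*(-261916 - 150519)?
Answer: -252238234605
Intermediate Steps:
(495971 + (-134474 + 250086))*(-261916 - 150519) = (495971 + 115612)*(-412435) = 611583*(-412435) = -252238234605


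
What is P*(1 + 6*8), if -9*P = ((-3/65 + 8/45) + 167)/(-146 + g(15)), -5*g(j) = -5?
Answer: 4790828/763425 ≈ 6.2754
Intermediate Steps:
g(j) = 1 (g(j) = -1/5*(-5) = 1)
P = 97772/763425 (P = -((-3/65 + 8/45) + 167)/(9*(-146 + 1)) = -((-3*1/65 + 8*(1/45)) + 167)/(9*(-145)) = -((-3/65 + 8/45) + 167)*(-1)/(9*145) = -(77/585 + 167)*(-1)/(9*145) = -97772*(-1)/(5265*145) = -1/9*(-97772/84825) = 97772/763425 ≈ 0.12807)
P*(1 + 6*8) = 97772*(1 + 6*8)/763425 = 97772*(1 + 48)/763425 = (97772/763425)*49 = 4790828/763425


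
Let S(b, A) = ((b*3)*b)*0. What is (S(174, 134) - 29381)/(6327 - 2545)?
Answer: -29381/3782 ≈ -7.7686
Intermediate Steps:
S(b, A) = 0 (S(b, A) = ((3*b)*b)*0 = (3*b**2)*0 = 0)
(S(174, 134) - 29381)/(6327 - 2545) = (0 - 29381)/(6327 - 2545) = -29381/3782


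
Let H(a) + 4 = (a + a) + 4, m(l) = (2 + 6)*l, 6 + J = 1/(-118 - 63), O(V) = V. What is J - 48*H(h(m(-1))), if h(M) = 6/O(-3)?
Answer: 33665/181 ≈ 185.99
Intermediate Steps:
J = -1087/181 (J = -6 + 1/(-118 - 63) = -6 + 1/(-181) = -6 - 1/181 = -1087/181 ≈ -6.0055)
m(l) = 8*l
h(M) = -2 (h(M) = 6/(-3) = 6*(-⅓) = -2)
H(a) = 2*a (H(a) = -4 + ((a + a) + 4) = -4 + (2*a + 4) = -4 + (4 + 2*a) = 2*a)
J - 48*H(h(m(-1))) = -1087/181 - 96*(-2) = -1087/181 - 48*(-4) = -1087/181 + 192 = 33665/181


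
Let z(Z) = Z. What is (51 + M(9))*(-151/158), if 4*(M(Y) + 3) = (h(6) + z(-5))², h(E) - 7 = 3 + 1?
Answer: -8607/158 ≈ -54.475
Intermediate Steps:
h(E) = 11 (h(E) = 7 + (3 + 1) = 7 + 4 = 11)
M(Y) = 6 (M(Y) = -3 + (11 - 5)²/4 = -3 + (¼)*6² = -3 + (¼)*36 = -3 + 9 = 6)
(51 + M(9))*(-151/158) = (51 + 6)*(-151/158) = 57*(-151*1/158) = 57*(-151/158) = -8607/158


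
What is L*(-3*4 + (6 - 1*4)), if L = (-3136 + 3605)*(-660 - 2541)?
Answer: 15012690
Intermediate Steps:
L = -1501269 (L = 469*(-3201) = -1501269)
L*(-3*4 + (6 - 1*4)) = -1501269*(-3*4 + (6 - 1*4)) = -1501269*(-12 + (6 - 4)) = -1501269*(-12 + 2) = -1501269*(-10) = 15012690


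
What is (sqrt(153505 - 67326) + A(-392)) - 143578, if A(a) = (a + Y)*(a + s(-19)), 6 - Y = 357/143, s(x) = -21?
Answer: 2412561/143 + sqrt(86179) ≈ 17165.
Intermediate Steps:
Y = 501/143 (Y = 6 - 357/143 = 501/143 ≈ 3.5035)
A(a) = (-21 + a)*(501/143 + a) (A(a) = (a + 501/143)*(a - 21) = (501/143 + a)*(-21 + a) = (-21 + a)*(501/143 + a))
(sqrt(153505 - 67326) + A(-392)) - 143578 = (sqrt(153505 - 67326) + (-10521/143 + (-392)**2 - 2502/143*(-392))) - 143578 = (sqrt(86179) + (-10521/143 + 153664 + 980784/143)) - 143578 = (sqrt(86179) + 22944215/143) - 143578 = (22944215/143 + sqrt(86179)) - 143578 = 2412561/143 + sqrt(86179)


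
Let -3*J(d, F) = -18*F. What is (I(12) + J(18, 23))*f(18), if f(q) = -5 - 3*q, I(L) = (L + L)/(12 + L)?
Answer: -8201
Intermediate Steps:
J(d, F) = 6*F (J(d, F) = -(-6)*F = 6*F)
I(L) = 2*L/(12 + L) (I(L) = (2*L)/(12 + L) = 2*L/(12 + L))
(I(12) + J(18, 23))*f(18) = (2*12/(12 + 12) + 6*23)*(-5 - 3*18) = (2*12/24 + 138)*(-5 - 54) = (2*12*(1/24) + 138)*(-59) = (1 + 138)*(-59) = 139*(-59) = -8201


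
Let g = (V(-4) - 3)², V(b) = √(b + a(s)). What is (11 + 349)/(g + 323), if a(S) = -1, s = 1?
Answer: 4360/3967 + 80*I*√5/3967 ≈ 1.0991 + 0.045093*I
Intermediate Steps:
V(b) = √(-1 + b) (V(b) = √(b - 1) = √(-1 + b))
g = (-3 + I*√5)² (g = (√(-1 - 4) - 3)² = (√(-5) - 3)² = (I*√5 - 3)² = (-3 + I*√5)² ≈ 4.0 - 13.416*I)
(11 + 349)/(g + 323) = (11 + 349)/((3 - I*√5)² + 323) = 360/(323 + (3 - I*√5)²)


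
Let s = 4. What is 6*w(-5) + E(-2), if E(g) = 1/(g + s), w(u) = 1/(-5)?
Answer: -7/10 ≈ -0.70000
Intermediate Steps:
w(u) = -1/5
E(g) = 1/(4 + g) (E(g) = 1/(g + 4) = 1/(4 + g))
6*w(-5) + E(-2) = 6*(-1/5) + 1/(4 - 2) = -6/5 + 1/2 = -7/10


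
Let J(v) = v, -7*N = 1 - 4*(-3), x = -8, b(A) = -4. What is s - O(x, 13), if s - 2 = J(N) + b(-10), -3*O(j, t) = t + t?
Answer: 101/21 ≈ 4.8095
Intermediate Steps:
O(j, t) = -2*t/3 (O(j, t) = -(t + t)/3 = -2*t/3)
N = -13/7 (N = -(1 - 4*(-3))/7 = -(1 + 12)/7 = -⅐*13 = -13/7 ≈ -1.8571)
s = -27/7 (s = 2 + (-13/7 - 4) = 2 - 41/7 = -27/7 ≈ -3.8571)
s - O(x, 13) = -27/7 - (-2)*13/3 = -27/7 - 1*(-26/3) = -27/7 + 26/3 = 101/21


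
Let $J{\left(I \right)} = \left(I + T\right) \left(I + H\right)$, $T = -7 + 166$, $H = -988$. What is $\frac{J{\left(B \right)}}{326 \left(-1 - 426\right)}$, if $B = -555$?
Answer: $- \frac{305514}{69601} \approx -4.3895$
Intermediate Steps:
$T = 159$
$J{\left(I \right)} = \left(-988 + I\right) \left(159 + I\right)$ ($J{\left(I \right)} = \left(I + 159\right) \left(I - 988\right) = \left(159 + I\right) \left(-988 + I\right) = \left(-988 + I\right) \left(159 + I\right)$)
$\frac{J{\left(B \right)}}{326 \left(-1 - 426\right)} = \frac{-157092 + \left(-555\right)^{2} - -460095}{326 \left(-1 - 426\right)} = \frac{-157092 + 308025 + 460095}{326 \left(-427\right)} = \frac{611028}{-139202} = 611028 \left(- \frac{1}{139202}\right) = - \frac{305514}{69601}$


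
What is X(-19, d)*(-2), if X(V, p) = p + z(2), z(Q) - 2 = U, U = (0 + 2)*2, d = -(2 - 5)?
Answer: -18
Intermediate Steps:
d = 3 (d = -1*(-3) = 3)
U = 4 (U = 2*2 = 4)
z(Q) = 6 (z(Q) = 2 + 4 = 6)
X(V, p) = 6 + p (X(V, p) = p + 6 = 6 + p)
X(-19, d)*(-2) = (6 + 3)*(-2) = 9*(-2) = -18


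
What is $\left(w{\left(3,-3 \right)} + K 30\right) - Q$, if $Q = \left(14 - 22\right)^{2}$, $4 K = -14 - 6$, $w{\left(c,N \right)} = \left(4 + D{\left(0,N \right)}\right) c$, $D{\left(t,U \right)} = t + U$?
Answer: $-211$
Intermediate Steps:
$D{\left(t,U \right)} = U + t$
$w{\left(c,N \right)} = c \left(4 + N\right)$ ($w{\left(c,N \right)} = \left(4 + \left(N + 0\right)\right) c = \left(4 + N\right) c = c \left(4 + N\right)$)
$K = -5$ ($K = \frac{-14 - 6}{4} = \frac{1}{4} \left(-20\right) = -5$)
$Q = 64$ ($Q = \left(-8\right)^{2} = 64$)
$\left(w{\left(3,-3 \right)} + K 30\right) - Q = \left(3 \left(4 - 3\right) - 150\right) - 64 = \left(3 \cdot 1 - 150\right) - 64 = \left(3 - 150\right) - 64 = -147 - 64 = -211$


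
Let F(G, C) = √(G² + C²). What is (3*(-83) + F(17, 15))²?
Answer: (249 - √514)² ≈ 51225.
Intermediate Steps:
F(G, C) = √(C² + G²)
(3*(-83) + F(17, 15))² = (3*(-83) + √(15² + 17²))² = (-249 + √(225 + 289))² = (-249 + √514)²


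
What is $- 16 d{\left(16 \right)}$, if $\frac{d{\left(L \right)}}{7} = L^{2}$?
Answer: $-28672$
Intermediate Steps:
$d{\left(L \right)} = 7 L^{2}$
$- 16 d{\left(16 \right)} = - 16 \cdot 7 \cdot 16^{2} = - 16 \cdot 7 \cdot 256 = \left(-16\right) 1792 = -28672$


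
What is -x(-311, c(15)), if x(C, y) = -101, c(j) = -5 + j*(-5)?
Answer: 101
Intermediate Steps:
c(j) = -5 - 5*j
-x(-311, c(15)) = -1*(-101) = 101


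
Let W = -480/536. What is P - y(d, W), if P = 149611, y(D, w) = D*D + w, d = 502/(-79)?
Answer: 62542881009/418147 ≈ 1.4957e+5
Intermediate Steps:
W = -60/67 (W = -480*1/536 = -60/67 ≈ -0.89552)
d = -502/79 (d = 502*(-1/79) = -502/79 ≈ -6.3544)
y(D, w) = w + D**2 (y(D, w) = D**2 + w = w + D**2)
P - y(d, W) = 149611 - (-60/67 + (-502/79)**2) = 149611 - (-60/67 + 252004/6241) = 149611 - 1*16509808/418147 = 149611 - 16509808/418147 = 62542881009/418147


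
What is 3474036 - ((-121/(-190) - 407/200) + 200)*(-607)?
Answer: 13659431809/3800 ≈ 3.5946e+6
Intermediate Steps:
3474036 - ((-121/(-190) - 407/200) + 200)*(-607) = 3474036 - ((-121*(-1/190) - 407*1/200) + 200)*(-607) = 3474036 - ((121/190 - 407/200) + 200)*(-607) = 3474036 - (-5313/3800 + 200)*(-607) = 3474036 - 754687*(-607)/3800 = 3474036 - 1*(-458095009/3800) = 3474036 + 458095009/3800 = 13659431809/3800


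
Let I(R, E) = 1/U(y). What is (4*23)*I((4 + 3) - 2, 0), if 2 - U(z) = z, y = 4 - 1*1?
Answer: -92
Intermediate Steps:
y = 3 (y = 4 - 1 = 3)
U(z) = 2 - z
I(R, E) = -1 (I(R, E) = 1/(2 - 1*3) = 1/(2 - 3) = 1/(-1) = -1)
(4*23)*I((4 + 3) - 2, 0) = (4*23)*(-1) = 92*(-1) = -92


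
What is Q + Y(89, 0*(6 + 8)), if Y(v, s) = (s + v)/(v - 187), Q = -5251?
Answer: -514687/98 ≈ -5251.9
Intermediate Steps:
Y(v, s) = (s + v)/(-187 + v)
Q + Y(89, 0*(6 + 8)) = -5251 + (0*(6 + 8) + 89)/(-187 + 89) = -5251 + (0*14 + 89)/(-98) = -5251 - (0 + 89)/98 = -5251 - 1/98*89 = -5251 - 89/98 = -514687/98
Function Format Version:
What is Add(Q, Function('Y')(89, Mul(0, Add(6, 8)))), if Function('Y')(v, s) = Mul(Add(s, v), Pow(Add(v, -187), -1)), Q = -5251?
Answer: Rational(-514687, 98) ≈ -5251.9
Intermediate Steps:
Function('Y')(v, s) = Mul(Pow(Add(-187, v), -1), Add(s, v)) (Function('Y')(v, s) = Mul(Add(s, v), Pow(Add(-187, v), -1)) = Mul(Pow(Add(-187, v), -1), Add(s, v)))
Add(Q, Function('Y')(89, Mul(0, Add(6, 8)))) = Add(-5251, Mul(Pow(Add(-187, 89), -1), Add(Mul(0, Add(6, 8)), 89))) = Add(-5251, Mul(Pow(-98, -1), Add(Mul(0, 14), 89))) = Add(-5251, Mul(Rational(-1, 98), Add(0, 89))) = Add(-5251, Mul(Rational(-1, 98), 89)) = Add(-5251, Rational(-89, 98)) = Rational(-514687, 98)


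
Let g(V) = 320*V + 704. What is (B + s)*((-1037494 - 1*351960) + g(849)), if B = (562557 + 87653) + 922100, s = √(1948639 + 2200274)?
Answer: -1756380331700 - 1117070*√4148913 ≈ -1.7587e+12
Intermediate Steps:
g(V) = 704 + 320*V
s = √4148913 ≈ 2036.9
B = 1572310 (B = 650210 + 922100 = 1572310)
(B + s)*((-1037494 - 1*351960) + g(849)) = (1572310 + √4148913)*((-1037494 - 1*351960) + (704 + 320*849)) = (1572310 + √4148913)*((-1037494 - 351960) + (704 + 271680)) = (1572310 + √4148913)*(-1389454 + 272384) = (1572310 + √4148913)*(-1117070) = -1756380331700 - 1117070*√4148913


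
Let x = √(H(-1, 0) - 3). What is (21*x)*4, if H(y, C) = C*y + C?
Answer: 84*I*√3 ≈ 145.49*I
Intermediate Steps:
H(y, C) = C + C*y
x = I*√3 (x = √(0*(1 - 1) - 3) = √(0*0 - 3) = √(0 - 3) = √(-3) = I*√3 ≈ 1.732*I)
(21*x)*4 = (21*(I*√3))*4 = (21*I*√3)*4 = 84*I*√3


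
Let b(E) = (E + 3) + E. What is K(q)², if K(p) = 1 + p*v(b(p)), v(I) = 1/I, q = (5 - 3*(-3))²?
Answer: 349281/156025 ≈ 2.2386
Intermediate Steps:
b(E) = 3 + 2*E (b(E) = (3 + E) + E = 3 + 2*E)
q = 196 (q = (5 + 9)² = 14² = 196)
K(p) = 1 + p/(3 + 2*p)
K(q)² = (3*(1 + 196)/(3 + 2*196))² = (3*197/(3 + 392))² = (3*197/395)² = (3*(1/395)*197)² = (591/395)² = 349281/156025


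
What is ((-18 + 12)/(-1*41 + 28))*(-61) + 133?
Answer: 1363/13 ≈ 104.85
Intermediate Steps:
((-18 + 12)/(-1*41 + 28))*(-61) + 133 = -6/(-41 + 28)*(-61) + 133 = -6/(-13)*(-61) + 133 = -6*(-1/13)*(-61) + 133 = (6/13)*(-61) + 133 = -366/13 + 133 = 1363/13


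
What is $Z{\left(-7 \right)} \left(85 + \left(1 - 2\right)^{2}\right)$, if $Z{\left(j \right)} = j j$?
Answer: $4214$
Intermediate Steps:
$Z{\left(j \right)} = j^{2}$
$Z{\left(-7 \right)} \left(85 + \left(1 - 2\right)^{2}\right) = \left(-7\right)^{2} \left(85 + \left(1 - 2\right)^{2}\right) = 49 \left(85 + \left(-1\right)^{2}\right) = 49 \left(85 + 1\right) = 49 \cdot 86 = 4214$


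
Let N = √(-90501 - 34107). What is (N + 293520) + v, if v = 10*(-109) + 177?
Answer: 292607 + 8*I*√1947 ≈ 2.9261e+5 + 353.0*I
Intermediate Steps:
v = -913 (v = -1090 + 177 = -913)
N = 8*I*√1947 (N = √(-124608) = 8*I*√1947 ≈ 353.0*I)
(N + 293520) + v = (8*I*√1947 + 293520) - 913 = (293520 + 8*I*√1947) - 913 = 292607 + 8*I*√1947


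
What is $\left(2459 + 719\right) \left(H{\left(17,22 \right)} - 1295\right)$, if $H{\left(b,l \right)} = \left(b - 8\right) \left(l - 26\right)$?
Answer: $-4229918$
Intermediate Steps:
$H{\left(b,l \right)} = \left(-26 + l\right) \left(-8 + b\right)$ ($H{\left(b,l \right)} = \left(-8 + b\right) \left(-26 + l\right) = \left(-26 + l\right) \left(-8 + b\right)$)
$\left(2459 + 719\right) \left(H{\left(17,22 \right)} - 1295\right) = \left(2459 + 719\right) \left(\left(208 - 442 - 176 + 17 \cdot 22\right) - 1295\right) = 3178 \left(\left(208 - 442 - 176 + 374\right) - 1295\right) = 3178 \left(-36 - 1295\right) = 3178 \left(-1331\right) = -4229918$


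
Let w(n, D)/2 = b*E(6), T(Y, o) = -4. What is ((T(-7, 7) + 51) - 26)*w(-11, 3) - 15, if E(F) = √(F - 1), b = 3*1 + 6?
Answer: -15 + 378*√5 ≈ 830.23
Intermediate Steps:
b = 9 (b = 3 + 6 = 9)
E(F) = √(-1 + F)
w(n, D) = 18*√5 (w(n, D) = 2*(9*√(-1 + 6)) = 2*(9*√5) = 18*√5)
((T(-7, 7) + 51) - 26)*w(-11, 3) - 15 = ((-4 + 51) - 26)*(18*√5) - 15 = (47 - 26)*(18*√5) - 15 = 21*(18*√5) - 15 = 378*√5 - 15 = -15 + 378*√5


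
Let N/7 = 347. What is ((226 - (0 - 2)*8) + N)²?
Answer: 7134241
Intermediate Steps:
N = 2429 (N = 7*347 = 2429)
((226 - (0 - 2)*8) + N)² = ((226 - (0 - 2)*8) + 2429)² = ((226 - (-2)*8) + 2429)² = ((226 - 1*(-16)) + 2429)² = ((226 + 16) + 2429)² = (242 + 2429)² = 2671² = 7134241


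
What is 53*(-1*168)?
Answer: -8904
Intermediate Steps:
53*(-1*168) = 53*(-168) = -8904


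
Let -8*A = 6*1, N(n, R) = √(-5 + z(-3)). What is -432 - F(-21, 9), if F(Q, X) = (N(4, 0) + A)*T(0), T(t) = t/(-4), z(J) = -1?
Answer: -432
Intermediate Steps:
N(n, R) = I*√6 (N(n, R) = √(-5 - 1) = √(-6) = I*√6)
T(t) = -t/4 (T(t) = t*(-¼) = -t/4)
A = -¾ (A = -3/4 = -⅛*6 = -¾ ≈ -0.75000)
F(Q, X) = 0 (F(Q, X) = (I*√6 - ¾)*(-¼*0) = (-¾ + I*√6)*0 = 0)
-432 - F(-21, 9) = -432 - 1*0 = -432 + 0 = -432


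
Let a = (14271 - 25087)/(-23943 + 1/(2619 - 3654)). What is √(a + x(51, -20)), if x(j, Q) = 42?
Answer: √6517384827538218/12390503 ≈ 6.5155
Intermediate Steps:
a = 5597280/12390503 (a = -10816/(-23943 + 1/(-1035)) = -10816/(-23943 - 1/1035) = -10816/(-24781006/1035) = -10816*(-1035/24781006) = 5597280/12390503 ≈ 0.45174)
√(a + x(51, -20)) = √(5597280/12390503 + 42) = √(525998406/12390503) = √6517384827538218/12390503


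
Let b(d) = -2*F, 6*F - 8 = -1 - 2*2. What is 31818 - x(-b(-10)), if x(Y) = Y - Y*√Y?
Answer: 31818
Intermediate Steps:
F = ½ (F = 4/3 + (-1 - 2*2)/6 = 4/3 + (-1 - 4)/6 = 4/3 + (⅙)*(-5) = 4/3 - ⅚ = ½ ≈ 0.50000)
b(d) = -1 (b(d) = -2*½ = -1)
x(Y) = Y - Y^(3/2)
31818 - x(-b(-10)) = 31818 - (-1*(-1) - (-1*(-1))^(3/2)) = 31818 - (1 - 1^(3/2)) = 31818 - (1 - 1*1) = 31818 - (1 - 1) = 31818 - 1*0 = 31818 + 0 = 31818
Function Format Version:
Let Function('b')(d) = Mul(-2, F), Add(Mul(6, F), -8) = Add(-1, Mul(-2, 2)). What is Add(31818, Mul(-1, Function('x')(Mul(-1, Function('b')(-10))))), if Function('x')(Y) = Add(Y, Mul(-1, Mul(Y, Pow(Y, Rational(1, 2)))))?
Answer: 31818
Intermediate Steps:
F = Rational(1, 2) (F = Add(Rational(4, 3), Mul(Rational(1, 6), Add(-1, Mul(-2, 2)))) = Add(Rational(4, 3), Mul(Rational(1, 6), Add(-1, -4))) = Add(Rational(4, 3), Mul(Rational(1, 6), -5)) = Add(Rational(4, 3), Rational(-5, 6)) = Rational(1, 2) ≈ 0.50000)
Function('b')(d) = -1 (Function('b')(d) = Mul(-2, Rational(1, 2)) = -1)
Function('x')(Y) = Add(Y, Mul(-1, Pow(Y, Rational(3, 2))))
Add(31818, Mul(-1, Function('x')(Mul(-1, Function('b')(-10))))) = Add(31818, Mul(-1, Add(Mul(-1, -1), Mul(-1, Pow(Mul(-1, -1), Rational(3, 2)))))) = Add(31818, Mul(-1, Add(1, Mul(-1, Pow(1, Rational(3, 2)))))) = Add(31818, Mul(-1, Add(1, Mul(-1, 1)))) = Add(31818, Mul(-1, Add(1, -1))) = Add(31818, Mul(-1, 0)) = Add(31818, 0) = 31818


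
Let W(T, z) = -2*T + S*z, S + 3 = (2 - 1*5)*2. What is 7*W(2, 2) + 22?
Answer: -132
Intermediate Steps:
S = -9 (S = -3 + (2 - 1*5)*2 = -3 + (2 - 5)*2 = -3 - 3*2 = -3 - 6 = -9)
W(T, z) = -9*z - 2*T (W(T, z) = -2*T - 9*z = -9*z - 2*T)
7*W(2, 2) + 22 = 7*(-9*2 - 2*2) + 22 = 7*(-18 - 4) + 22 = 7*(-22) + 22 = -154 + 22 = -132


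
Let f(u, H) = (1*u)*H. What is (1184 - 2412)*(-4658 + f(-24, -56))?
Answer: 4069592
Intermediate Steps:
f(u, H) = H*u (f(u, H) = u*H = H*u)
(1184 - 2412)*(-4658 + f(-24, -56)) = (1184 - 2412)*(-4658 - 56*(-24)) = -1228*(-4658 + 1344) = -1228*(-3314) = 4069592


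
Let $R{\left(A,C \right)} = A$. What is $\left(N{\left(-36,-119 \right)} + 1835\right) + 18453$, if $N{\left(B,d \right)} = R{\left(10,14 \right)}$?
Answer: $20298$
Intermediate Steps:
$N{\left(B,d \right)} = 10$
$\left(N{\left(-36,-119 \right)} + 1835\right) + 18453 = \left(10 + 1835\right) + 18453 = 1845 + 18453 = 20298$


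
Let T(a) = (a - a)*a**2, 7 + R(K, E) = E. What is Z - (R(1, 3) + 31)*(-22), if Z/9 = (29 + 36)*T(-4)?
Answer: 594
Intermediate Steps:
R(K, E) = -7 + E
T(a) = 0 (T(a) = 0*a**2 = 0)
Z = 0 (Z = 9*((29 + 36)*0) = 9*(65*0) = 9*0 = 0)
Z - (R(1, 3) + 31)*(-22) = 0 - ((-7 + 3) + 31)*(-22) = 0 - (-4 + 31)*(-22) = 0 - 27*(-22) = 0 - 1*(-594) = 0 + 594 = 594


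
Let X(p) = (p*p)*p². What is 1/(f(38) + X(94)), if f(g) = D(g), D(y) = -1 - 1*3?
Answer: 1/78074892 ≈ 1.2808e-8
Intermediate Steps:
D(y) = -4 (D(y) = -1 - 3 = -4)
X(p) = p⁴ (X(p) = p²*p² = p⁴)
f(g) = -4
1/(f(38) + X(94)) = 1/(-4 + 94⁴) = 1/(-4 + 78074896) = 1/78074892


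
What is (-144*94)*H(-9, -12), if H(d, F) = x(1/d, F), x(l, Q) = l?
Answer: 1504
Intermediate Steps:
H(d, F) = 1/d
(-144*94)*H(-9, -12) = -144*94/(-9) = -13536*(-⅑) = 1504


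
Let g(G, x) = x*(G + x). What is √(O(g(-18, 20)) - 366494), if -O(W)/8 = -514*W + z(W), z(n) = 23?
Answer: I*√202198 ≈ 449.66*I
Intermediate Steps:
O(W) = -184 + 4112*W (O(W) = -8*(-514*W + 23) = -8*(23 - 514*W) = -184 + 4112*W)
√(O(g(-18, 20)) - 366494) = √((-184 + 4112*(20*(-18 + 20))) - 366494) = √((-184 + 4112*(20*2)) - 366494) = √((-184 + 4112*40) - 366494) = √((-184 + 164480) - 366494) = √(164296 - 366494) = √(-202198) = I*√202198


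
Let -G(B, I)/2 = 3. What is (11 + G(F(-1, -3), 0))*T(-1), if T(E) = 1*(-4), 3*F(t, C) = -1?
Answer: -20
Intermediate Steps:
F(t, C) = -1/3 (F(t, C) = (1/3)*(-1) = -1/3)
G(B, I) = -6 (G(B, I) = -2*3 = -6)
T(E) = -4
(11 + G(F(-1, -3), 0))*T(-1) = (11 - 6)*(-4) = 5*(-4) = -20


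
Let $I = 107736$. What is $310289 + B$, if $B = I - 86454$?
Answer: $331571$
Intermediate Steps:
$B = 21282$ ($B = 107736 - 86454 = 21282$)
$310289 + B = 310289 + 21282 = 331571$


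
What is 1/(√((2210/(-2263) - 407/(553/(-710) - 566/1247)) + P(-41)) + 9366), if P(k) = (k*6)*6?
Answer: 11566792769679/108335997381598178 - I*√437274655021947723879/54167998690799089 ≈ 0.00010677 - 3.8604e-7*I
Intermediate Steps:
P(k) = 36*k (P(k) = (6*k)*6 = 36*k)
1/(√((2210/(-2263) - 407/(553/(-710) - 566/1247)) + P(-41)) + 9366) = 1/(√((2210/(-2263) - 407/(553/(-710) - 566/1247)) + 36*(-41)) + 9366) = 1/(√((2210*(-1/2263) - 407/(553*(-1/710) - 566*1/1247)) - 1476) + 9366) = 1/(√((-2210/2263 - 407/(-553/710 - 566/1247)) - 1476) + 9366) = 1/(√((-2210/2263 - 407/(-1091451/885370)) - 1476) + 9366) = 1/(√((-2210/2263 - 407*(-885370/1091451)) - 1476) + 9366) = 1/(√((-2210/2263 + 360345590/1091451) - 1476) + 9366) = 1/(√(813049963460/2469953613 - 1476) + 9366) = 1/(√(-2832601569328/2469953613) + 9366) = 1/(4*I*√437274655021947723879/2469953613 + 9366) = 1/(9366 + 4*I*√437274655021947723879/2469953613)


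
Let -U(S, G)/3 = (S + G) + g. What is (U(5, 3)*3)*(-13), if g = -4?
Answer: 468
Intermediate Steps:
U(S, G) = 12 - 3*G - 3*S (U(S, G) = -3*((S + G) - 4) = -3*((G + S) - 4) = -3*(-4 + G + S) = 12 - 3*G - 3*S)
(U(5, 3)*3)*(-13) = ((12 - 3*3 - 3*5)*3)*(-13) = ((12 - 9 - 15)*3)*(-13) = -12*3*(-13) = -36*(-13) = 468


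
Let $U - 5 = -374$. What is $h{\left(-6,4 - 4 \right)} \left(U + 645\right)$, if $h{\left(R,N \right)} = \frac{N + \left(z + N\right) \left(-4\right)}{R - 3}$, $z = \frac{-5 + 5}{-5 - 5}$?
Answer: $0$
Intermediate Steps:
$U = -369$ ($U = 5 - 374 = -369$)
$z = 0$ ($z = \frac{0}{-10} = 0 \left(- \frac{1}{10}\right) = 0$)
$h{\left(R,N \right)} = - \frac{3 N}{-3 + R}$ ($h{\left(R,N \right)} = \frac{N + \left(0 + N\right) \left(-4\right)}{R - 3} = \frac{N + N \left(-4\right)}{-3 + R} = \frac{N - 4 N}{-3 + R} = \frac{\left(-3\right) N}{-3 + R} = - \frac{3 N}{-3 + R}$)
$h{\left(-6,4 - 4 \right)} \left(U + 645\right) = - \frac{3 \left(4 - 4\right)}{-3 - 6} \left(-369 + 645\right) = - \frac{3 \left(4 - 4\right)}{-9} \cdot 276 = \left(-3\right) 0 \left(- \frac{1}{9}\right) 276 = 0 \cdot 276 = 0$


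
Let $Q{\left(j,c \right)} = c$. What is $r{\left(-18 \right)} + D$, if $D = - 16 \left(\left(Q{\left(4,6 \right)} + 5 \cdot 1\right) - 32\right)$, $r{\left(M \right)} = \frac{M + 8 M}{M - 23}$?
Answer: $\frac{13938}{41} \approx 339.95$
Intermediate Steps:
$r{\left(M \right)} = \frac{9 M}{-23 + M}$
$D = 336$ ($D = - 16 \left(\left(6 + 5 \cdot 1\right) - 32\right) = - 16 \left(\left(6 + 5\right) - 32\right) = - 16 \left(11 - 32\right) = \left(-16\right) \left(-21\right) = 336$)
$r{\left(-18 \right)} + D = 9 \left(-18\right) \frac{1}{-23 - 18} + 336 = 9 \left(-18\right) \frac{1}{-41} + 336 = 9 \left(-18\right) \left(- \frac{1}{41}\right) + 336 = \frac{162}{41} + 336 = \frac{13938}{41}$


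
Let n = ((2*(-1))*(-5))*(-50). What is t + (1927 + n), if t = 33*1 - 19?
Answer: 1441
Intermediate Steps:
t = 14 (t = 33 - 19 = 14)
n = -500 (n = -2*(-5)*(-50) = 10*(-50) = -500)
t + (1927 + n) = 14 + (1927 - 500) = 14 + 1427 = 1441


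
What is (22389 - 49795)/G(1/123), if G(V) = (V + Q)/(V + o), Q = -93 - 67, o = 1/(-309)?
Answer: 1699172/2026937 ≈ 0.83829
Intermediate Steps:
o = -1/309 ≈ -0.0032362
Q = -160
G(V) = (-160 + V)/(-1/309 + V) (G(V) = (V - 160)/(V - 1/309) = (-160 + V)/(-1/309 + V))
(22389 - 49795)/G(1/123) = (22389 - 49795)/((309*(-160 + 1/123)/(-1 + 309/123))) = -27406*(-1 + 309*(1/123))/(309*(-160 + 1/123)) = -27406/(309*(-19679/123)/(-1 + 103/41)) = -27406/(309*(-19679/123)/(62/41)) = -27406/(309*(41/62)*(-19679/123)) = -27406/(-2026937/62) = -27406*(-62/2026937) = 1699172/2026937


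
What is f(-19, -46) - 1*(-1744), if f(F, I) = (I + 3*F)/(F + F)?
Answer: 66375/38 ≈ 1746.7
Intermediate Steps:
f(F, I) = (I + 3*F)/(2*F) (f(F, I) = (I + 3*F)/((2*F)) = (I + 3*F)*(1/(2*F)) = (I + 3*F)/(2*F))
f(-19, -46) - 1*(-1744) = (½)*(-46 + 3*(-19))/(-19) - 1*(-1744) = (½)*(-1/19)*(-46 - 57) + 1744 = (½)*(-1/19)*(-103) + 1744 = 103/38 + 1744 = 66375/38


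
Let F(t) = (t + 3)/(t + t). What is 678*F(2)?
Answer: 1695/2 ≈ 847.50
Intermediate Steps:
F(t) = (3 + t)/(2*t) (F(t) = (3 + t)/((2*t)) = (3 + t)*(1/(2*t)) = (3 + t)/(2*t))
678*F(2) = 678*((½)*(3 + 2)/2) = 678*((½)*(½)*5) = 678*(5/4) = 1695/2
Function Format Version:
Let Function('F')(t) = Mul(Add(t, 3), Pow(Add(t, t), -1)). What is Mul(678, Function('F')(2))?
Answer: Rational(1695, 2) ≈ 847.50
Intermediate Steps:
Function('F')(t) = Mul(Rational(1, 2), Pow(t, -1), Add(3, t)) (Function('F')(t) = Mul(Add(3, t), Pow(Mul(2, t), -1)) = Mul(Add(3, t), Mul(Rational(1, 2), Pow(t, -1))) = Mul(Rational(1, 2), Pow(t, -1), Add(3, t)))
Mul(678, Function('F')(2)) = Mul(678, Mul(Rational(1, 2), Pow(2, -1), Add(3, 2))) = Mul(678, Mul(Rational(1, 2), Rational(1, 2), 5)) = Mul(678, Rational(5, 4)) = Rational(1695, 2)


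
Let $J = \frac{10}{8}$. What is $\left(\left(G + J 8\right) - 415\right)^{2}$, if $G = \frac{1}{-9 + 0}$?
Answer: $\frac{13293316}{81} \approx 1.6412 \cdot 10^{5}$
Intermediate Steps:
$G = - \frac{1}{9}$ ($G = \frac{1}{-9} = - \frac{1}{9} \approx -0.11111$)
$J = \frac{5}{4}$ ($J = 10 \cdot \frac{1}{8} = \frac{5}{4} \approx 1.25$)
$\left(\left(G + J 8\right) - 415\right)^{2} = \left(\left(- \frac{1}{9} + \frac{5}{4} \cdot 8\right) - 415\right)^{2} = \left(\left(- \frac{1}{9} + 10\right) - 415\right)^{2} = \left(\frac{89}{9} - 415\right)^{2} = \left(- \frac{3646}{9}\right)^{2} = \frac{13293316}{81}$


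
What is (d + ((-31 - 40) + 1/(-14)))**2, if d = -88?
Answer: 4959529/196 ≈ 25304.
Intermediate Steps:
(d + ((-31 - 40) + 1/(-14)))**2 = (-88 + ((-31 - 40) + 1/(-14)))**2 = (-88 + (-71 - 1/14))**2 = (-88 - 995/14)**2 = (-2227/14)**2 = 4959529/196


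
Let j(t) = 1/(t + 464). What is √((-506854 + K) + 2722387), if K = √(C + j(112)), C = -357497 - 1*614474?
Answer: √(319036752 + 6*I*√559855295)/12 ≈ 1488.5 + 0.33117*I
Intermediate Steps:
C = -971971 (C = -357497 - 614474 = -971971)
j(t) = 1/(464 + t)
K = I*√559855295/24 (K = √(-971971 + 1/(464 + 112)) = √(-971971 + 1/576) = √(-559855295/576) = I*√559855295/24 ≈ 985.89*I)
√((-506854 + K) + 2722387) = √((-506854 + I*√559855295/24) + 2722387) = √(2215533 + I*√559855295/24)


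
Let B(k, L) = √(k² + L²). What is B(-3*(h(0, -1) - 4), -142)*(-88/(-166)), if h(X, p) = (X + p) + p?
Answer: 88*√5122/83 ≈ 75.880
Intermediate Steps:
h(X, p) = X + 2*p
B(k, L) = √(L² + k²)
B(-3*(h(0, -1) - 4), -142)*(-88/(-166)) = √((-142)² + (-3*((0 + 2*(-1)) - 4))²)*(-88/(-166)) = √(20164 + (-3*((0 - 2) - 4))²)*(-88*(-1/166)) = √(20164 + (-3*(-2 - 4))²)*(44/83) = √(20164 + (-3*(-6))²)*(44/83) = √(20164 + 18²)*(44/83) = √(20164 + 324)*(44/83) = √20488*(44/83) = (2*√5122)*(44/83) = 88*√5122/83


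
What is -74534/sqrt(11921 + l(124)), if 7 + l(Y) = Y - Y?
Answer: -37267*sqrt(11914)/5957 ≈ -682.85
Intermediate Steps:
l(Y) = -7 (l(Y) = -7 + (Y - Y) = -7 + 0 = -7)
-74534/sqrt(11921 + l(124)) = -74534/sqrt(11921 - 7) = -74534*sqrt(11914)/11914 = -37267*sqrt(11914)/5957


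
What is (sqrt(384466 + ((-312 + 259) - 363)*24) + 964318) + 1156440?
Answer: 2120758 + sqrt(374482) ≈ 2.1214e+6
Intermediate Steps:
(sqrt(384466 + ((-312 + 259) - 363)*24) + 964318) + 1156440 = (sqrt(384466 + (-53 - 363)*24) + 964318) + 1156440 = (sqrt(384466 - 416*24) + 964318) + 1156440 = (sqrt(384466 - 9984) + 964318) + 1156440 = (sqrt(374482) + 964318) + 1156440 = (964318 + sqrt(374482)) + 1156440 = 2120758 + sqrt(374482)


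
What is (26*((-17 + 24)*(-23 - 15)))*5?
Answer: -34580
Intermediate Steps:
(26*((-17 + 24)*(-23 - 15)))*5 = (26*(7*(-38)))*5 = (26*(-266))*5 = -6916*5 = -34580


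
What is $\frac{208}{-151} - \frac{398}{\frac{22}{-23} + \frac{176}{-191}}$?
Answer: $\frac{131147257}{622875} \approx 210.55$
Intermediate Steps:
$\frac{208}{-151} - \frac{398}{\frac{22}{-23} + \frac{176}{-191}} = 208 \left(- \frac{1}{151}\right) - \frac{398}{22 \left(- \frac{1}{23}\right) + 176 \left(- \frac{1}{191}\right)} = - \frac{208}{151} - \frac{398}{- \frac{22}{23} - \frac{176}{191}} = - \frac{208}{151} - \frac{398}{- \frac{8250}{4393}} = - \frac{208}{151} - - \frac{874207}{4125} = - \frac{208}{151} + \frac{874207}{4125} = \frac{131147257}{622875}$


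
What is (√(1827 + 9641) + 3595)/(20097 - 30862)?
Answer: -719/2153 - 2*√2867/10765 ≈ -0.34390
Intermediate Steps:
(√(1827 + 9641) + 3595)/(20097 - 30862) = (√11468 + 3595)/(-10765) = (2*√2867 + 3595)*(-1/10765) = (3595 + 2*√2867)*(-1/10765) = -719/2153 - 2*√2867/10765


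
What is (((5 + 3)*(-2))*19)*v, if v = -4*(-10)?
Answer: -12160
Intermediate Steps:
v = 40
(((5 + 3)*(-2))*19)*v = (((5 + 3)*(-2))*19)*40 = ((8*(-2))*19)*40 = -16*19*40 = -304*40 = -12160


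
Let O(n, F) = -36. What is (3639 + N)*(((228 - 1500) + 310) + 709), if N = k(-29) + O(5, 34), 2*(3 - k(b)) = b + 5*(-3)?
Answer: -917884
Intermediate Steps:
k(b) = 21/2 - b/2 (k(b) = 3 - (b + 5*(-3))/2 = 3 - (b - 15)/2 = 3 - (-15 + b)/2 = 3 + (15/2 - b/2) = 21/2 - b/2)
N = -11 (N = (21/2 - ½*(-29)) - 36 = (21/2 + 29/2) - 36 = 25 - 36 = -11)
(3639 + N)*(((228 - 1500) + 310) + 709) = (3639 - 11)*(((228 - 1500) + 310) + 709) = 3628*((-1272 + 310) + 709) = 3628*(-962 + 709) = 3628*(-253) = -917884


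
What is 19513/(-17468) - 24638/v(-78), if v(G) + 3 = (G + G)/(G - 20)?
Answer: 21087106219/1205292 ≈ 17495.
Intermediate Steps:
v(G) = -3 + 2*G/(-20 + G) (v(G) = -3 + (G + G)/(G - 20) = -3 + (2*G)/(-20 + G) = -3 + 2*G/(-20 + G))
19513/(-17468) - 24638/v(-78) = 19513/(-17468) - 24638*(-20 - 78)/(60 - 1*(-78)) = 19513*(-1/17468) - 24638*(-98/(60 + 78)) = -19513/17468 - 24638/((-1/98*138)) = -19513/17468 - 24638/(-69/49) = -19513/17468 - 24638*(-49/69) = -19513/17468 + 1207262/69 = 21087106219/1205292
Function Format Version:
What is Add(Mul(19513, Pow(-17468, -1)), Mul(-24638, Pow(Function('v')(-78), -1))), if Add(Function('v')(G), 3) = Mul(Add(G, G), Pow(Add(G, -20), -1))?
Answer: Rational(21087106219, 1205292) ≈ 17495.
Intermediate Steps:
Function('v')(G) = Add(-3, Mul(2, G, Pow(Add(-20, G), -1))) (Function('v')(G) = Add(-3, Mul(Add(G, G), Pow(Add(G, -20), -1))) = Add(-3, Mul(Mul(2, G), Pow(Add(-20, G), -1))) = Add(-3, Mul(2, G, Pow(Add(-20, G), -1))))
Add(Mul(19513, Pow(-17468, -1)), Mul(-24638, Pow(Function('v')(-78), -1))) = Add(Mul(19513, Pow(-17468, -1)), Mul(-24638, Pow(Mul(Pow(Add(-20, -78), -1), Add(60, Mul(-1, -78))), -1))) = Add(Mul(19513, Rational(-1, 17468)), Mul(-24638, Pow(Mul(Pow(-98, -1), Add(60, 78)), -1))) = Add(Rational(-19513, 17468), Mul(-24638, Pow(Mul(Rational(-1, 98), 138), -1))) = Add(Rational(-19513, 17468), Mul(-24638, Pow(Rational(-69, 49), -1))) = Add(Rational(-19513, 17468), Mul(-24638, Rational(-49, 69))) = Add(Rational(-19513, 17468), Rational(1207262, 69)) = Rational(21087106219, 1205292)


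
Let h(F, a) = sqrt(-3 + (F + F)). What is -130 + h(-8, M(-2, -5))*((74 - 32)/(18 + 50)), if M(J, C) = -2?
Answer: -130 + 21*I*sqrt(19)/34 ≈ -130.0 + 2.6923*I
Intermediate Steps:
h(F, a) = sqrt(-3 + 2*F)
-130 + h(-8, M(-2, -5))*((74 - 32)/(18 + 50)) = -130 + sqrt(-3 + 2*(-8))*((74 - 32)/(18 + 50)) = -130 + sqrt(-3 - 16)*(42/68) = -130 + sqrt(-19)*(42*(1/68)) = -130 + (I*sqrt(19))*(21/34) = -130 + 21*I*sqrt(19)/34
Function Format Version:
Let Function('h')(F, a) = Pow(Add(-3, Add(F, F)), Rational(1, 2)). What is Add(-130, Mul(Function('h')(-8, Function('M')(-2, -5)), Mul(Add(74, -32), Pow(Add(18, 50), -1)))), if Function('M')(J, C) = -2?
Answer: Add(-130, Mul(Rational(21, 34), I, Pow(19, Rational(1, 2)))) ≈ Add(-130.00, Mul(2.6923, I))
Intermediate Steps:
Function('h')(F, a) = Pow(Add(-3, Mul(2, F)), Rational(1, 2))
Add(-130, Mul(Function('h')(-8, Function('M')(-2, -5)), Mul(Add(74, -32), Pow(Add(18, 50), -1)))) = Add(-130, Mul(Pow(Add(-3, Mul(2, -8)), Rational(1, 2)), Mul(Add(74, -32), Pow(Add(18, 50), -1)))) = Add(-130, Mul(Pow(Add(-3, -16), Rational(1, 2)), Mul(42, Pow(68, -1)))) = Add(-130, Mul(Pow(-19, Rational(1, 2)), Mul(42, Rational(1, 68)))) = Add(-130, Mul(Mul(I, Pow(19, Rational(1, 2))), Rational(21, 34))) = Add(-130, Mul(Rational(21, 34), I, Pow(19, Rational(1, 2))))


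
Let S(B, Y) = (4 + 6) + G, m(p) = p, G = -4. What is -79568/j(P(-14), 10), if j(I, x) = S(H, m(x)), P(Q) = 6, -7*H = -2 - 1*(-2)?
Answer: -39784/3 ≈ -13261.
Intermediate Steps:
H = 0 (H = -(-2 - 1*(-2))/7 = -(-2 + 2)/7 = -1/7*0 = 0)
S(B, Y) = 6 (S(B, Y) = (4 + 6) - 4 = 10 - 4 = 6)
j(I, x) = 6
-79568/j(P(-14), 10) = -79568/6 = -79568*1/6 = -39784/3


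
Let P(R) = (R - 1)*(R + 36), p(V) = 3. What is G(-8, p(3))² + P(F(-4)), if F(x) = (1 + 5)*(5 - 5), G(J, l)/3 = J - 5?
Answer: 1485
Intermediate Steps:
G(J, l) = -15 + 3*J (G(J, l) = 3*(J - 5) = 3*(-5 + J) = -15 + 3*J)
F(x) = 0 (F(x) = 6*0 = 0)
P(R) = (-1 + R)*(36 + R)
G(-8, p(3))² + P(F(-4)) = (-15 + 3*(-8))² + (-36 + 0² + 35*0) = (-15 - 24)² + (-36 + 0 + 0) = (-39)² - 36 = 1521 - 36 = 1485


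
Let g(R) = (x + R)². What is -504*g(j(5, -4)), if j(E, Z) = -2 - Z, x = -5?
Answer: -4536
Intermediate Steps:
g(R) = (-5 + R)²
-504*g(j(5, -4)) = -504*(-5 + (-2 - 1*(-4)))² = -504*(-5 + (-2 + 4))² = -504*(-5 + 2)² = -504*(-3)² = -504*9 = -4536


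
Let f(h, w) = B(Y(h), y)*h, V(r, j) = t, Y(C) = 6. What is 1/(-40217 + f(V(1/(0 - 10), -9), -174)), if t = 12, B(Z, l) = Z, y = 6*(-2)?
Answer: -1/40145 ≈ -2.4910e-5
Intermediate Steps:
y = -12
V(r, j) = 12
f(h, w) = 6*h
1/(-40217 + f(V(1/(0 - 10), -9), -174)) = 1/(-40217 + 6*12) = 1/(-40217 + 72) = 1/(-40145) = -1/40145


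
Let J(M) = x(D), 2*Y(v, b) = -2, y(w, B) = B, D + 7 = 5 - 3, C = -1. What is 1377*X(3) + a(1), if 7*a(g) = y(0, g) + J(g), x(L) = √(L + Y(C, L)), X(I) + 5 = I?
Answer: -19277/7 + I*√6/7 ≈ -2753.9 + 0.34993*I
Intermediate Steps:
D = -5 (D = -7 + (5 - 3) = -7 + 2 = -5)
X(I) = -5 + I
Y(v, b) = -1 (Y(v, b) = (½)*(-2) = -1)
x(L) = √(-1 + L) (x(L) = √(L - 1) = √(-1 + L))
J(M) = I*√6 (J(M) = √(-1 - 5) = √(-6) = I*√6)
a(g) = g/7 + I*√6/7 (a(g) = (g + I*√6)/7 = g/7 + I*√6/7)
1377*X(3) + a(1) = 1377*(-5 + 3) + ((⅐)*1 + I*√6/7) = 1377*(-2) + (⅐ + I*√6/7) = -2754 + (⅐ + I*√6/7) = -19277/7 + I*√6/7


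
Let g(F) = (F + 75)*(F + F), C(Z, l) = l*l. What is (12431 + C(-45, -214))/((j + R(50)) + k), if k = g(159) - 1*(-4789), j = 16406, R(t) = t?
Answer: 58227/95657 ≈ 0.60871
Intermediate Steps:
C(Z, l) = l²
g(F) = 2*F*(75 + F) (g(F) = (75 + F)*(2*F) = 2*F*(75 + F))
k = 79201 (k = 2*159*(75 + 159) - 1*(-4789) = 2*159*234 + 4789 = 74412 + 4789 = 79201)
(12431 + C(-45, -214))/((j + R(50)) + k) = (12431 + (-214)²)/((16406 + 50) + 79201) = (12431 + 45796)/(16456 + 79201) = 58227/95657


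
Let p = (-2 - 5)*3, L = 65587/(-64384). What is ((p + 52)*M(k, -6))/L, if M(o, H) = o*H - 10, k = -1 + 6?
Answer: 79836160/65587 ≈ 1217.3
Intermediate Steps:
k = 5
L = -65587/64384 (L = 65587*(-1/64384) = -65587/64384 ≈ -1.0187)
p = -21 (p = -7*3 = -21)
M(o, H) = -10 + H*o (M(o, H) = H*o - 10 = -10 + H*o)
((p + 52)*M(k, -6))/L = ((-21 + 52)*(-10 - 6*5))/(-65587/64384) = (31*(-10 - 30))*(-64384/65587) = (31*(-40))*(-64384/65587) = -1240*(-64384/65587) = 79836160/65587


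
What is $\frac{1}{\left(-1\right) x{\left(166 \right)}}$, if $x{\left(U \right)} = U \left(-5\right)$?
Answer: $\frac{1}{830} \approx 0.0012048$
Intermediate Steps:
$x{\left(U \right)} = - 5 U$
$\frac{1}{\left(-1\right) x{\left(166 \right)}} = \frac{1}{\left(-1\right) \left(\left(-5\right) 166\right)} = \frac{1}{\left(-1\right) \left(-830\right)} = \frac{1}{830}$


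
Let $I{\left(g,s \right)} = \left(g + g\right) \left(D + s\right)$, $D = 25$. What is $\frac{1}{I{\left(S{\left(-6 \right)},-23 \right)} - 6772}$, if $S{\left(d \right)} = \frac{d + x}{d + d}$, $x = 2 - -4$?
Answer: $- \frac{1}{6772} \approx -0.00014767$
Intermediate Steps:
$x = 6$ ($x = 2 + 4 = 6$)
$S{\left(d \right)} = \frac{6 + d}{2 d}$ ($S{\left(d \right)} = \frac{d + 6}{d + d} = \frac{6 + d}{2 d}$)
$I{\left(g,s \right)} = 2 g \left(25 + s\right)$ ($I{\left(g,s \right)} = \left(g + g\right) \left(25 + s\right) = 2 g \left(25 + s\right)$)
$\frac{1}{I{\left(S{\left(-6 \right)},-23 \right)} - 6772} = \frac{1}{2 \frac{6 - 6}{2 \left(-6\right)} \left(25 - 23\right) - 6772} = \frac{1}{2 \cdot \frac{1}{2} \left(- \frac{1}{6}\right) 0 \cdot 2 - 6772} = \frac{1}{2 \cdot 0 \cdot 2 - 6772} = \frac{1}{0 - 6772} = \frac{1}{-6772} = - \frac{1}{6772}$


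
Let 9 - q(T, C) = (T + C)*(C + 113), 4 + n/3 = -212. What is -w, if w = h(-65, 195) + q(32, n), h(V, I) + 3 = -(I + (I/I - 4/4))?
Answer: 329749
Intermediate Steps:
n = -648 (n = -12 + 3*(-212) = -12 - 636 = -648)
q(T, C) = 9 - (113 + C)*(C + T) (q(T, C) = 9 - (T + C)*(C + 113) = 9 - (C + T)*(113 + C) = 9 - (113 + C)*(C + T))
h(V, I) = -3 - I (h(V, I) = -3 - (I + (I/I - 4/4)) = -3 - (I + (1 - 4*¼)) = -3 - (I + (1 - 1)) = -3 - (I + 0) = -3 - I)
w = -329749 (w = (-3 - 1*195) + (9 - 1*(-648)² - 113*(-648) - 113*32 - 1*(-648)*32) = (-3 - 195) + (9 - 1*419904 + 73224 - 3616 + 20736) = -198 + (9 - 419904 + 73224 - 3616 + 20736) = -198 - 329551 = -329749)
-w = -1*(-329749) = 329749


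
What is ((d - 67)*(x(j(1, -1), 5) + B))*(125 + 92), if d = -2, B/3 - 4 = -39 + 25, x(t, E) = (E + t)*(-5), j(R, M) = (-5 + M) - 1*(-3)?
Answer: 598920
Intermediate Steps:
j(R, M) = -2 + M (j(R, M) = (-5 + M) + 3 = -2 + M)
x(t, E) = -5*E - 5*t
B = -30 (B = 12 + 3*(-39 + 25) = 12 + 3*(-14) = 12 - 42 = -30)
((d - 67)*(x(j(1, -1), 5) + B))*(125 + 92) = ((-2 - 67)*((-5*5 - 5*(-2 - 1)) - 30))*(125 + 92) = -69*((-25 - 5*(-3)) - 30)*217 = -69*((-25 + 15) - 30)*217 = -69*(-10 - 30)*217 = -69*(-40)*217 = 2760*217 = 598920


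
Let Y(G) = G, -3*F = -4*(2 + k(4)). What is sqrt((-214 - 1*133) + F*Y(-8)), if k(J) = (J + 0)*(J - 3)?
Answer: I*sqrt(411) ≈ 20.273*I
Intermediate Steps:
k(J) = J*(-3 + J)
F = 8 (F = -(-4)*(2 + 4*(-3 + 4))/3 = -(-4)*(2 + 4*1)/3 = -(-4)*(2 + 4)/3 = -(-4)*6/3 = -1/3*(-24) = 8)
sqrt((-214 - 1*133) + F*Y(-8)) = sqrt((-214 - 1*133) + 8*(-8)) = sqrt((-214 - 133) - 64) = sqrt(-347 - 64) = sqrt(-411) = I*sqrt(411)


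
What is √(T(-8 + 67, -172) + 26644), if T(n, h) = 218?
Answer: 11*√222 ≈ 163.90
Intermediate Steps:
√(T(-8 + 67, -172) + 26644) = √(218 + 26644) = √26862 = 11*√222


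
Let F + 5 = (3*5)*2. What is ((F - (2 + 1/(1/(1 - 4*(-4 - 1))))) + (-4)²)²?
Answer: 324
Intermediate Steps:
F = 25 (F = -5 + (3*5)*2 = -5 + 15*2 = -5 + 30 = 25)
((F - (2 + 1/(1/(1 - 4*(-4 - 1))))) + (-4)²)² = ((25 - (2 + 1/(1/(1 - 4*(-4 - 1))))) + (-4)²)² = ((25 - (2 + 1/(1/(1 - 4*(-5))))) + 16)² = ((25 - (2 + 1/(1/(1 + 20)))) + 16)² = ((25 - (2 + 1/(1/21))) + 16)² = ((25 - (2 + 21)) + 16)² = ((25 - 23) + 16)² = (2 + 16)² = 18² = 324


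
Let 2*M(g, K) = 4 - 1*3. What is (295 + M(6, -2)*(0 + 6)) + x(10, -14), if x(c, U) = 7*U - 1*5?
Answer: 195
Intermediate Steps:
M(g, K) = 1/2 (M(g, K) = (4 - 1*3)/2 = (4 - 3)/2 = (1/2)*1 = 1/2)
x(c, U) = -5 + 7*U (x(c, U) = 7*U - 5 = -5 + 7*U)
(295 + M(6, -2)*(0 + 6)) + x(10, -14) = (295 + (0 + 6)/2) + (-5 + 7*(-14)) = (295 + (1/2)*6) + (-5 - 98) = (295 + 3) - 103 = 298 - 103 = 195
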